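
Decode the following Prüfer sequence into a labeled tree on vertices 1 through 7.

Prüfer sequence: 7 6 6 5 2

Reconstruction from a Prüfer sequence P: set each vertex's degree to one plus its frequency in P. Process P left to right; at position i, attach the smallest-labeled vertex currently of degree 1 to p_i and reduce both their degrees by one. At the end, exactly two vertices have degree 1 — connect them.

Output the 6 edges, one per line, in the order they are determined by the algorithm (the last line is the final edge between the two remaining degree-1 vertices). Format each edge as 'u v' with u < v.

Answer: 1 7
3 6
4 6
5 6
2 5
2 7

Derivation:
Initial degrees: {1:1, 2:2, 3:1, 4:1, 5:2, 6:3, 7:2}
Step 1: smallest deg-1 vertex = 1, p_1 = 7. Add edge {1,7}. Now deg[1]=0, deg[7]=1.
Step 2: smallest deg-1 vertex = 3, p_2 = 6. Add edge {3,6}. Now deg[3]=0, deg[6]=2.
Step 3: smallest deg-1 vertex = 4, p_3 = 6. Add edge {4,6}. Now deg[4]=0, deg[6]=1.
Step 4: smallest deg-1 vertex = 6, p_4 = 5. Add edge {5,6}. Now deg[6]=0, deg[5]=1.
Step 5: smallest deg-1 vertex = 5, p_5 = 2. Add edge {2,5}. Now deg[5]=0, deg[2]=1.
Final: two remaining deg-1 vertices are 2, 7. Add edge {2,7}.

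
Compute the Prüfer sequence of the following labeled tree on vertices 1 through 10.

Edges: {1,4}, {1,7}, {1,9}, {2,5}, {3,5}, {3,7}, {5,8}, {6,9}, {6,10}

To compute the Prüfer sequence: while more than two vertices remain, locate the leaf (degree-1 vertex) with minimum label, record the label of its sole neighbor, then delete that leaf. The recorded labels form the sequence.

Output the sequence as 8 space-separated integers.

Step 1: leaves = {2,4,8,10}. Remove smallest leaf 2, emit neighbor 5.
Step 2: leaves = {4,8,10}. Remove smallest leaf 4, emit neighbor 1.
Step 3: leaves = {8,10}. Remove smallest leaf 8, emit neighbor 5.
Step 4: leaves = {5,10}. Remove smallest leaf 5, emit neighbor 3.
Step 5: leaves = {3,10}. Remove smallest leaf 3, emit neighbor 7.
Step 6: leaves = {7,10}. Remove smallest leaf 7, emit neighbor 1.
Step 7: leaves = {1,10}. Remove smallest leaf 1, emit neighbor 9.
Step 8: leaves = {9,10}. Remove smallest leaf 9, emit neighbor 6.
Done: 2 vertices remain (6, 10). Sequence = [5 1 5 3 7 1 9 6]

Answer: 5 1 5 3 7 1 9 6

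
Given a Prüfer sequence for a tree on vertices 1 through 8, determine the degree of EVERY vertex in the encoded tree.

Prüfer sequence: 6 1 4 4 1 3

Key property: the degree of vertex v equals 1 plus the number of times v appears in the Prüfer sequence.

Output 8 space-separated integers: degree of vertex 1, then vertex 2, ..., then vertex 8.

Answer: 3 1 2 3 1 2 1 1

Derivation:
p_1 = 6: count[6] becomes 1
p_2 = 1: count[1] becomes 1
p_3 = 4: count[4] becomes 1
p_4 = 4: count[4] becomes 2
p_5 = 1: count[1] becomes 2
p_6 = 3: count[3] becomes 1
Degrees (1 + count): deg[1]=1+2=3, deg[2]=1+0=1, deg[3]=1+1=2, deg[4]=1+2=3, deg[5]=1+0=1, deg[6]=1+1=2, deg[7]=1+0=1, deg[8]=1+0=1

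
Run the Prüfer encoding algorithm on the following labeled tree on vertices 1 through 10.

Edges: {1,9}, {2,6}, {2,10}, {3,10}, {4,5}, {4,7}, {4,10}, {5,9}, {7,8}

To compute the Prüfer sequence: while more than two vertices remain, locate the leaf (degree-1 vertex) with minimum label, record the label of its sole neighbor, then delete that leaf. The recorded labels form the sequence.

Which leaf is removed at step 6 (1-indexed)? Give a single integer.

Step 1: current leaves = {1,3,6,8}. Remove leaf 1 (neighbor: 9).
Step 2: current leaves = {3,6,8,9}. Remove leaf 3 (neighbor: 10).
Step 3: current leaves = {6,8,9}. Remove leaf 6 (neighbor: 2).
Step 4: current leaves = {2,8,9}. Remove leaf 2 (neighbor: 10).
Step 5: current leaves = {8,9,10}. Remove leaf 8 (neighbor: 7).
Step 6: current leaves = {7,9,10}. Remove leaf 7 (neighbor: 4).

Answer: 7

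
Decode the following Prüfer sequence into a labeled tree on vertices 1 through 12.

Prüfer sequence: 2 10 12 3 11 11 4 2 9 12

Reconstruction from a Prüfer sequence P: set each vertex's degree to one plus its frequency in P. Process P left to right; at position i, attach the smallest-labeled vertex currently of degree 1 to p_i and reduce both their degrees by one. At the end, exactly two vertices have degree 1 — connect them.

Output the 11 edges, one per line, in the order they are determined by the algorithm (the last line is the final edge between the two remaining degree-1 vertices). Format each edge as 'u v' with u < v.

Initial degrees: {1:1, 2:3, 3:2, 4:2, 5:1, 6:1, 7:1, 8:1, 9:2, 10:2, 11:3, 12:3}
Step 1: smallest deg-1 vertex = 1, p_1 = 2. Add edge {1,2}. Now deg[1]=0, deg[2]=2.
Step 2: smallest deg-1 vertex = 5, p_2 = 10. Add edge {5,10}. Now deg[5]=0, deg[10]=1.
Step 3: smallest deg-1 vertex = 6, p_3 = 12. Add edge {6,12}. Now deg[6]=0, deg[12]=2.
Step 4: smallest deg-1 vertex = 7, p_4 = 3. Add edge {3,7}. Now deg[7]=0, deg[3]=1.
Step 5: smallest deg-1 vertex = 3, p_5 = 11. Add edge {3,11}. Now deg[3]=0, deg[11]=2.
Step 6: smallest deg-1 vertex = 8, p_6 = 11. Add edge {8,11}. Now deg[8]=0, deg[11]=1.
Step 7: smallest deg-1 vertex = 10, p_7 = 4. Add edge {4,10}. Now deg[10]=0, deg[4]=1.
Step 8: smallest deg-1 vertex = 4, p_8 = 2. Add edge {2,4}. Now deg[4]=0, deg[2]=1.
Step 9: smallest deg-1 vertex = 2, p_9 = 9. Add edge {2,9}. Now deg[2]=0, deg[9]=1.
Step 10: smallest deg-1 vertex = 9, p_10 = 12. Add edge {9,12}. Now deg[9]=0, deg[12]=1.
Final: two remaining deg-1 vertices are 11, 12. Add edge {11,12}.

Answer: 1 2
5 10
6 12
3 7
3 11
8 11
4 10
2 4
2 9
9 12
11 12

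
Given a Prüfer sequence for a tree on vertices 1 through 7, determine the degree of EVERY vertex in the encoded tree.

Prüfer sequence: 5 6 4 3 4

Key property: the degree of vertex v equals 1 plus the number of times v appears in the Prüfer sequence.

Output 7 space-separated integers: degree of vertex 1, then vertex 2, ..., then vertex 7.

Answer: 1 1 2 3 2 2 1

Derivation:
p_1 = 5: count[5] becomes 1
p_2 = 6: count[6] becomes 1
p_3 = 4: count[4] becomes 1
p_4 = 3: count[3] becomes 1
p_5 = 4: count[4] becomes 2
Degrees (1 + count): deg[1]=1+0=1, deg[2]=1+0=1, deg[3]=1+1=2, deg[4]=1+2=3, deg[5]=1+1=2, deg[6]=1+1=2, deg[7]=1+0=1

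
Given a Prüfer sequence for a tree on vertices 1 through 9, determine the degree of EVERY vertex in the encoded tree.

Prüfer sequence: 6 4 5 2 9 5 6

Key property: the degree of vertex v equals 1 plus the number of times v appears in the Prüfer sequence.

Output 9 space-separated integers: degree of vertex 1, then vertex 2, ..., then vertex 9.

p_1 = 6: count[6] becomes 1
p_2 = 4: count[4] becomes 1
p_3 = 5: count[5] becomes 1
p_4 = 2: count[2] becomes 1
p_5 = 9: count[9] becomes 1
p_6 = 5: count[5] becomes 2
p_7 = 6: count[6] becomes 2
Degrees (1 + count): deg[1]=1+0=1, deg[2]=1+1=2, deg[3]=1+0=1, deg[4]=1+1=2, deg[5]=1+2=3, deg[6]=1+2=3, deg[7]=1+0=1, deg[8]=1+0=1, deg[9]=1+1=2

Answer: 1 2 1 2 3 3 1 1 2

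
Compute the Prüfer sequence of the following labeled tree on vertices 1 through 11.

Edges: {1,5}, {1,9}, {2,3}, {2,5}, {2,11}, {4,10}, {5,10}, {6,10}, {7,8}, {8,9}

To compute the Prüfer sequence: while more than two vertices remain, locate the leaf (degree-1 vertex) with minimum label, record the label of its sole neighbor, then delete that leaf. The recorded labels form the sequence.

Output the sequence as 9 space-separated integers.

Step 1: leaves = {3,4,6,7,11}. Remove smallest leaf 3, emit neighbor 2.
Step 2: leaves = {4,6,7,11}. Remove smallest leaf 4, emit neighbor 10.
Step 3: leaves = {6,7,11}. Remove smallest leaf 6, emit neighbor 10.
Step 4: leaves = {7,10,11}. Remove smallest leaf 7, emit neighbor 8.
Step 5: leaves = {8,10,11}. Remove smallest leaf 8, emit neighbor 9.
Step 6: leaves = {9,10,11}. Remove smallest leaf 9, emit neighbor 1.
Step 7: leaves = {1,10,11}. Remove smallest leaf 1, emit neighbor 5.
Step 8: leaves = {10,11}. Remove smallest leaf 10, emit neighbor 5.
Step 9: leaves = {5,11}. Remove smallest leaf 5, emit neighbor 2.
Done: 2 vertices remain (2, 11). Sequence = [2 10 10 8 9 1 5 5 2]

Answer: 2 10 10 8 9 1 5 5 2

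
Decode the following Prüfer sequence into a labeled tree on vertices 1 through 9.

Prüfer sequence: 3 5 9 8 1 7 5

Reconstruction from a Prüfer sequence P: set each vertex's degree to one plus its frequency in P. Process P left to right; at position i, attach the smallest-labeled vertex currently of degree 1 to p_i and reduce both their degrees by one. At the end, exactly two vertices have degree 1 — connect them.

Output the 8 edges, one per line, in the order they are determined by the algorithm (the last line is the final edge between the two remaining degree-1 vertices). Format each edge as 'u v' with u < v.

Initial degrees: {1:2, 2:1, 3:2, 4:1, 5:3, 6:1, 7:2, 8:2, 9:2}
Step 1: smallest deg-1 vertex = 2, p_1 = 3. Add edge {2,3}. Now deg[2]=0, deg[3]=1.
Step 2: smallest deg-1 vertex = 3, p_2 = 5. Add edge {3,5}. Now deg[3]=0, deg[5]=2.
Step 3: smallest deg-1 vertex = 4, p_3 = 9. Add edge {4,9}. Now deg[4]=0, deg[9]=1.
Step 4: smallest deg-1 vertex = 6, p_4 = 8. Add edge {6,8}. Now deg[6]=0, deg[8]=1.
Step 5: smallest deg-1 vertex = 8, p_5 = 1. Add edge {1,8}. Now deg[8]=0, deg[1]=1.
Step 6: smallest deg-1 vertex = 1, p_6 = 7. Add edge {1,7}. Now deg[1]=0, deg[7]=1.
Step 7: smallest deg-1 vertex = 7, p_7 = 5. Add edge {5,7}. Now deg[7]=0, deg[5]=1.
Final: two remaining deg-1 vertices are 5, 9. Add edge {5,9}.

Answer: 2 3
3 5
4 9
6 8
1 8
1 7
5 7
5 9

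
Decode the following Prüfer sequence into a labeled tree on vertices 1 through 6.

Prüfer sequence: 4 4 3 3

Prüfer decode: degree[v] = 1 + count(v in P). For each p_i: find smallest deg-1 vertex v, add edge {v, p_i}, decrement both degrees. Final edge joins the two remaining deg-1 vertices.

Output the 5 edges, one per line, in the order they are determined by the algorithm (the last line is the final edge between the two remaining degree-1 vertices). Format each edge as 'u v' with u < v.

Answer: 1 4
2 4
3 4
3 5
3 6

Derivation:
Initial degrees: {1:1, 2:1, 3:3, 4:3, 5:1, 6:1}
Step 1: smallest deg-1 vertex = 1, p_1 = 4. Add edge {1,4}. Now deg[1]=0, deg[4]=2.
Step 2: smallest deg-1 vertex = 2, p_2 = 4. Add edge {2,4}. Now deg[2]=0, deg[4]=1.
Step 3: smallest deg-1 vertex = 4, p_3 = 3. Add edge {3,4}. Now deg[4]=0, deg[3]=2.
Step 4: smallest deg-1 vertex = 5, p_4 = 3. Add edge {3,5}. Now deg[5]=0, deg[3]=1.
Final: two remaining deg-1 vertices are 3, 6. Add edge {3,6}.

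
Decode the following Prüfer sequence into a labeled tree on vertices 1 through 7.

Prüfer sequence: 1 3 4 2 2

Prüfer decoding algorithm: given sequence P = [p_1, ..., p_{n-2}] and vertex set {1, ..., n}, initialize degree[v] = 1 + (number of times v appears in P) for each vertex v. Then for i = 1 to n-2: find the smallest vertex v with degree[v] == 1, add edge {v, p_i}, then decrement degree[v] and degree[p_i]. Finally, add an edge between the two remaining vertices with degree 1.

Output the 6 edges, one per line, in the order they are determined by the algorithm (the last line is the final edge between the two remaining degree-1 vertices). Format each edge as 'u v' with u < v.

Initial degrees: {1:2, 2:3, 3:2, 4:2, 5:1, 6:1, 7:1}
Step 1: smallest deg-1 vertex = 5, p_1 = 1. Add edge {1,5}. Now deg[5]=0, deg[1]=1.
Step 2: smallest deg-1 vertex = 1, p_2 = 3. Add edge {1,3}. Now deg[1]=0, deg[3]=1.
Step 3: smallest deg-1 vertex = 3, p_3 = 4. Add edge {3,4}. Now deg[3]=0, deg[4]=1.
Step 4: smallest deg-1 vertex = 4, p_4 = 2. Add edge {2,4}. Now deg[4]=0, deg[2]=2.
Step 5: smallest deg-1 vertex = 6, p_5 = 2. Add edge {2,6}. Now deg[6]=0, deg[2]=1.
Final: two remaining deg-1 vertices are 2, 7. Add edge {2,7}.

Answer: 1 5
1 3
3 4
2 4
2 6
2 7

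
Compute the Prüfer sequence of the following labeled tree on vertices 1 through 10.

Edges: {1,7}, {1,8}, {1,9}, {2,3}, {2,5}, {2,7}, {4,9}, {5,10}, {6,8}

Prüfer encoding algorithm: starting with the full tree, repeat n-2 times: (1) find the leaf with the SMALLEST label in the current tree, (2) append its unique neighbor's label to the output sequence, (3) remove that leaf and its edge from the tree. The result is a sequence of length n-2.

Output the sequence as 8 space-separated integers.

Step 1: leaves = {3,4,6,10}. Remove smallest leaf 3, emit neighbor 2.
Step 2: leaves = {4,6,10}. Remove smallest leaf 4, emit neighbor 9.
Step 3: leaves = {6,9,10}. Remove smallest leaf 6, emit neighbor 8.
Step 4: leaves = {8,9,10}. Remove smallest leaf 8, emit neighbor 1.
Step 5: leaves = {9,10}. Remove smallest leaf 9, emit neighbor 1.
Step 6: leaves = {1,10}. Remove smallest leaf 1, emit neighbor 7.
Step 7: leaves = {7,10}. Remove smallest leaf 7, emit neighbor 2.
Step 8: leaves = {2,10}. Remove smallest leaf 2, emit neighbor 5.
Done: 2 vertices remain (5, 10). Sequence = [2 9 8 1 1 7 2 5]

Answer: 2 9 8 1 1 7 2 5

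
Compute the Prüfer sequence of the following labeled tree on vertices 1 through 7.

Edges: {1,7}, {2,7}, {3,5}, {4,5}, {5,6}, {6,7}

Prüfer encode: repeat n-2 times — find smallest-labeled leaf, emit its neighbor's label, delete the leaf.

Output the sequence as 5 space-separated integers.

Step 1: leaves = {1,2,3,4}. Remove smallest leaf 1, emit neighbor 7.
Step 2: leaves = {2,3,4}. Remove smallest leaf 2, emit neighbor 7.
Step 3: leaves = {3,4,7}. Remove smallest leaf 3, emit neighbor 5.
Step 4: leaves = {4,7}. Remove smallest leaf 4, emit neighbor 5.
Step 5: leaves = {5,7}. Remove smallest leaf 5, emit neighbor 6.
Done: 2 vertices remain (6, 7). Sequence = [7 7 5 5 6]

Answer: 7 7 5 5 6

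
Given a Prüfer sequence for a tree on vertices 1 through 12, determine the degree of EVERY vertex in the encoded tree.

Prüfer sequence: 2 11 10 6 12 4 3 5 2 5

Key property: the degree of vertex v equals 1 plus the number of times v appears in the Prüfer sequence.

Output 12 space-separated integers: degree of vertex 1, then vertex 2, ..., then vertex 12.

Answer: 1 3 2 2 3 2 1 1 1 2 2 2

Derivation:
p_1 = 2: count[2] becomes 1
p_2 = 11: count[11] becomes 1
p_3 = 10: count[10] becomes 1
p_4 = 6: count[6] becomes 1
p_5 = 12: count[12] becomes 1
p_6 = 4: count[4] becomes 1
p_7 = 3: count[3] becomes 1
p_8 = 5: count[5] becomes 1
p_9 = 2: count[2] becomes 2
p_10 = 5: count[5] becomes 2
Degrees (1 + count): deg[1]=1+0=1, deg[2]=1+2=3, deg[3]=1+1=2, deg[4]=1+1=2, deg[5]=1+2=3, deg[6]=1+1=2, deg[7]=1+0=1, deg[8]=1+0=1, deg[9]=1+0=1, deg[10]=1+1=2, deg[11]=1+1=2, deg[12]=1+1=2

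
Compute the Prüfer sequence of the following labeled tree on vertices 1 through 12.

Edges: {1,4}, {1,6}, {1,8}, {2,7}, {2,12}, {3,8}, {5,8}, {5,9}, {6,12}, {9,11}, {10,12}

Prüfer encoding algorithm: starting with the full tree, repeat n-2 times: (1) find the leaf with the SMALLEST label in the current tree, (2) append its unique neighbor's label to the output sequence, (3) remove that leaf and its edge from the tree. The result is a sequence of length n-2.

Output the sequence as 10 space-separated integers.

Answer: 8 1 2 12 12 9 5 8 1 6

Derivation:
Step 1: leaves = {3,4,7,10,11}. Remove smallest leaf 3, emit neighbor 8.
Step 2: leaves = {4,7,10,11}. Remove smallest leaf 4, emit neighbor 1.
Step 3: leaves = {7,10,11}. Remove smallest leaf 7, emit neighbor 2.
Step 4: leaves = {2,10,11}. Remove smallest leaf 2, emit neighbor 12.
Step 5: leaves = {10,11}. Remove smallest leaf 10, emit neighbor 12.
Step 6: leaves = {11,12}. Remove smallest leaf 11, emit neighbor 9.
Step 7: leaves = {9,12}. Remove smallest leaf 9, emit neighbor 5.
Step 8: leaves = {5,12}. Remove smallest leaf 5, emit neighbor 8.
Step 9: leaves = {8,12}. Remove smallest leaf 8, emit neighbor 1.
Step 10: leaves = {1,12}. Remove smallest leaf 1, emit neighbor 6.
Done: 2 vertices remain (6, 12). Sequence = [8 1 2 12 12 9 5 8 1 6]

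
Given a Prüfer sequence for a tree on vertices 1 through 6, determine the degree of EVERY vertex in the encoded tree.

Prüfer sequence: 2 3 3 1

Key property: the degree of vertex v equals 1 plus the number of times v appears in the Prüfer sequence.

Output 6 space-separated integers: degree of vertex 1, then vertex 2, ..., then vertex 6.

Answer: 2 2 3 1 1 1

Derivation:
p_1 = 2: count[2] becomes 1
p_2 = 3: count[3] becomes 1
p_3 = 3: count[3] becomes 2
p_4 = 1: count[1] becomes 1
Degrees (1 + count): deg[1]=1+1=2, deg[2]=1+1=2, deg[3]=1+2=3, deg[4]=1+0=1, deg[5]=1+0=1, deg[6]=1+0=1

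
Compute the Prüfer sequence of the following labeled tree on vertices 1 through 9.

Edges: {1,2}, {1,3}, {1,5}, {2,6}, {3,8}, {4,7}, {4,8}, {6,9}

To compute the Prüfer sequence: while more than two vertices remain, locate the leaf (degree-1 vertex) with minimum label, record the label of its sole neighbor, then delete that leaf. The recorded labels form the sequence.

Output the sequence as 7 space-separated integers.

Step 1: leaves = {5,7,9}. Remove smallest leaf 5, emit neighbor 1.
Step 2: leaves = {7,9}. Remove smallest leaf 7, emit neighbor 4.
Step 3: leaves = {4,9}. Remove smallest leaf 4, emit neighbor 8.
Step 4: leaves = {8,9}. Remove smallest leaf 8, emit neighbor 3.
Step 5: leaves = {3,9}. Remove smallest leaf 3, emit neighbor 1.
Step 6: leaves = {1,9}. Remove smallest leaf 1, emit neighbor 2.
Step 7: leaves = {2,9}. Remove smallest leaf 2, emit neighbor 6.
Done: 2 vertices remain (6, 9). Sequence = [1 4 8 3 1 2 6]

Answer: 1 4 8 3 1 2 6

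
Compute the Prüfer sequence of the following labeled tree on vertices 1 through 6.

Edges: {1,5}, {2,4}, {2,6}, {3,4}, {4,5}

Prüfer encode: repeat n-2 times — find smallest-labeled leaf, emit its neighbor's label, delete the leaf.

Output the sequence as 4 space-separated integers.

Answer: 5 4 4 2

Derivation:
Step 1: leaves = {1,3,6}. Remove smallest leaf 1, emit neighbor 5.
Step 2: leaves = {3,5,6}. Remove smallest leaf 3, emit neighbor 4.
Step 3: leaves = {5,6}. Remove smallest leaf 5, emit neighbor 4.
Step 4: leaves = {4,6}. Remove smallest leaf 4, emit neighbor 2.
Done: 2 vertices remain (2, 6). Sequence = [5 4 4 2]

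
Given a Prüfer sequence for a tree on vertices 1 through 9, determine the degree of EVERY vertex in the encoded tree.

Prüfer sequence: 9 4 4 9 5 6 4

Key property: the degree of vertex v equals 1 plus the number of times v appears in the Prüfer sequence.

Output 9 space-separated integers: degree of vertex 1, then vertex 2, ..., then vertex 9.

Answer: 1 1 1 4 2 2 1 1 3

Derivation:
p_1 = 9: count[9] becomes 1
p_2 = 4: count[4] becomes 1
p_3 = 4: count[4] becomes 2
p_4 = 9: count[9] becomes 2
p_5 = 5: count[5] becomes 1
p_6 = 6: count[6] becomes 1
p_7 = 4: count[4] becomes 3
Degrees (1 + count): deg[1]=1+0=1, deg[2]=1+0=1, deg[3]=1+0=1, deg[4]=1+3=4, deg[5]=1+1=2, deg[6]=1+1=2, deg[7]=1+0=1, deg[8]=1+0=1, deg[9]=1+2=3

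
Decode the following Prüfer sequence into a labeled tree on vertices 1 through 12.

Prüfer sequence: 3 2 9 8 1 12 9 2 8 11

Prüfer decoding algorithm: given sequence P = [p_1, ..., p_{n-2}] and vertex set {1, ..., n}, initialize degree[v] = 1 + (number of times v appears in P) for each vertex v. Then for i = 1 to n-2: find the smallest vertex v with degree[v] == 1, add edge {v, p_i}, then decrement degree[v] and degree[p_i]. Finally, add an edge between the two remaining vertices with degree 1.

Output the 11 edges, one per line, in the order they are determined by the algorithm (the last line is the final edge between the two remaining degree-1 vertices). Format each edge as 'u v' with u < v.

Answer: 3 4
2 3
5 9
6 8
1 7
1 12
9 10
2 9
2 8
8 11
11 12

Derivation:
Initial degrees: {1:2, 2:3, 3:2, 4:1, 5:1, 6:1, 7:1, 8:3, 9:3, 10:1, 11:2, 12:2}
Step 1: smallest deg-1 vertex = 4, p_1 = 3. Add edge {3,4}. Now deg[4]=0, deg[3]=1.
Step 2: smallest deg-1 vertex = 3, p_2 = 2. Add edge {2,3}. Now deg[3]=0, deg[2]=2.
Step 3: smallest deg-1 vertex = 5, p_3 = 9. Add edge {5,9}. Now deg[5]=0, deg[9]=2.
Step 4: smallest deg-1 vertex = 6, p_4 = 8. Add edge {6,8}. Now deg[6]=0, deg[8]=2.
Step 5: smallest deg-1 vertex = 7, p_5 = 1. Add edge {1,7}. Now deg[7]=0, deg[1]=1.
Step 6: smallest deg-1 vertex = 1, p_6 = 12. Add edge {1,12}. Now deg[1]=0, deg[12]=1.
Step 7: smallest deg-1 vertex = 10, p_7 = 9. Add edge {9,10}. Now deg[10]=0, deg[9]=1.
Step 8: smallest deg-1 vertex = 9, p_8 = 2. Add edge {2,9}. Now deg[9]=0, deg[2]=1.
Step 9: smallest deg-1 vertex = 2, p_9 = 8. Add edge {2,8}. Now deg[2]=0, deg[8]=1.
Step 10: smallest deg-1 vertex = 8, p_10 = 11. Add edge {8,11}. Now deg[8]=0, deg[11]=1.
Final: two remaining deg-1 vertices are 11, 12. Add edge {11,12}.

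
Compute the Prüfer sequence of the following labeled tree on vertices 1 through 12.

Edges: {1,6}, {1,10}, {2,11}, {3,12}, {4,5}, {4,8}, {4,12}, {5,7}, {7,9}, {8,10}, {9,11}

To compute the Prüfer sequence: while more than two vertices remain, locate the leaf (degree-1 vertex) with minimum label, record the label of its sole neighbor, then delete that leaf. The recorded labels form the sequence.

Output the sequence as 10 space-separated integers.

Step 1: leaves = {2,3,6}. Remove smallest leaf 2, emit neighbor 11.
Step 2: leaves = {3,6,11}. Remove smallest leaf 3, emit neighbor 12.
Step 3: leaves = {6,11,12}. Remove smallest leaf 6, emit neighbor 1.
Step 4: leaves = {1,11,12}. Remove smallest leaf 1, emit neighbor 10.
Step 5: leaves = {10,11,12}. Remove smallest leaf 10, emit neighbor 8.
Step 6: leaves = {8,11,12}. Remove smallest leaf 8, emit neighbor 4.
Step 7: leaves = {11,12}. Remove smallest leaf 11, emit neighbor 9.
Step 8: leaves = {9,12}. Remove smallest leaf 9, emit neighbor 7.
Step 9: leaves = {7,12}. Remove smallest leaf 7, emit neighbor 5.
Step 10: leaves = {5,12}. Remove smallest leaf 5, emit neighbor 4.
Done: 2 vertices remain (4, 12). Sequence = [11 12 1 10 8 4 9 7 5 4]

Answer: 11 12 1 10 8 4 9 7 5 4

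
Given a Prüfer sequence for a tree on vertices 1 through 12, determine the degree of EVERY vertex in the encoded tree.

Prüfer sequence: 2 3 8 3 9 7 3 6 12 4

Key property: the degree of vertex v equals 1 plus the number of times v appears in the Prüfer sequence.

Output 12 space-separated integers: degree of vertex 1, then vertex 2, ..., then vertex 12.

p_1 = 2: count[2] becomes 1
p_2 = 3: count[3] becomes 1
p_3 = 8: count[8] becomes 1
p_4 = 3: count[3] becomes 2
p_5 = 9: count[9] becomes 1
p_6 = 7: count[7] becomes 1
p_7 = 3: count[3] becomes 3
p_8 = 6: count[6] becomes 1
p_9 = 12: count[12] becomes 1
p_10 = 4: count[4] becomes 1
Degrees (1 + count): deg[1]=1+0=1, deg[2]=1+1=2, deg[3]=1+3=4, deg[4]=1+1=2, deg[5]=1+0=1, deg[6]=1+1=2, deg[7]=1+1=2, deg[8]=1+1=2, deg[9]=1+1=2, deg[10]=1+0=1, deg[11]=1+0=1, deg[12]=1+1=2

Answer: 1 2 4 2 1 2 2 2 2 1 1 2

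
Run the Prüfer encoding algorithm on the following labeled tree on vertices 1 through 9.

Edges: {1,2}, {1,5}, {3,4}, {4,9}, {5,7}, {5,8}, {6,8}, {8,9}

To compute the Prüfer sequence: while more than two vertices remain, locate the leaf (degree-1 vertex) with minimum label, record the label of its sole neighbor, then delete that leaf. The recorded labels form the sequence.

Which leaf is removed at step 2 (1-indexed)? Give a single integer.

Step 1: current leaves = {2,3,6,7}. Remove leaf 2 (neighbor: 1).
Step 2: current leaves = {1,3,6,7}. Remove leaf 1 (neighbor: 5).

Answer: 1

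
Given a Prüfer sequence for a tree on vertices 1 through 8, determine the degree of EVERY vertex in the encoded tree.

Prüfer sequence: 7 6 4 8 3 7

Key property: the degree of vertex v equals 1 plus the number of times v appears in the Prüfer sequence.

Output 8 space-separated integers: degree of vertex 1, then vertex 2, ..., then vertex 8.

p_1 = 7: count[7] becomes 1
p_2 = 6: count[6] becomes 1
p_3 = 4: count[4] becomes 1
p_4 = 8: count[8] becomes 1
p_5 = 3: count[3] becomes 1
p_6 = 7: count[7] becomes 2
Degrees (1 + count): deg[1]=1+0=1, deg[2]=1+0=1, deg[3]=1+1=2, deg[4]=1+1=2, deg[5]=1+0=1, deg[6]=1+1=2, deg[7]=1+2=3, deg[8]=1+1=2

Answer: 1 1 2 2 1 2 3 2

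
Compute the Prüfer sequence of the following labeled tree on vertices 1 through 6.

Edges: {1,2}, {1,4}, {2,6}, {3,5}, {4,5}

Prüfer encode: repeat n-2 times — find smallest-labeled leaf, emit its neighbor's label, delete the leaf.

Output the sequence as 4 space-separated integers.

Answer: 5 4 1 2

Derivation:
Step 1: leaves = {3,6}. Remove smallest leaf 3, emit neighbor 5.
Step 2: leaves = {5,6}. Remove smallest leaf 5, emit neighbor 4.
Step 3: leaves = {4,6}. Remove smallest leaf 4, emit neighbor 1.
Step 4: leaves = {1,6}. Remove smallest leaf 1, emit neighbor 2.
Done: 2 vertices remain (2, 6). Sequence = [5 4 1 2]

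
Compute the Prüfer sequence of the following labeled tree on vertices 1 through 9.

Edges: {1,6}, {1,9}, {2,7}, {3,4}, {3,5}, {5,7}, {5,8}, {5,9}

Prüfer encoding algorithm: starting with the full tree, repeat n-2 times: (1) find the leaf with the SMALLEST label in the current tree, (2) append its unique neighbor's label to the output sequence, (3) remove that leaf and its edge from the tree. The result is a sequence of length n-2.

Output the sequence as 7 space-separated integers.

Answer: 7 3 5 1 9 5 5

Derivation:
Step 1: leaves = {2,4,6,8}. Remove smallest leaf 2, emit neighbor 7.
Step 2: leaves = {4,6,7,8}. Remove smallest leaf 4, emit neighbor 3.
Step 3: leaves = {3,6,7,8}. Remove smallest leaf 3, emit neighbor 5.
Step 4: leaves = {6,7,8}. Remove smallest leaf 6, emit neighbor 1.
Step 5: leaves = {1,7,8}. Remove smallest leaf 1, emit neighbor 9.
Step 6: leaves = {7,8,9}. Remove smallest leaf 7, emit neighbor 5.
Step 7: leaves = {8,9}. Remove smallest leaf 8, emit neighbor 5.
Done: 2 vertices remain (5, 9). Sequence = [7 3 5 1 9 5 5]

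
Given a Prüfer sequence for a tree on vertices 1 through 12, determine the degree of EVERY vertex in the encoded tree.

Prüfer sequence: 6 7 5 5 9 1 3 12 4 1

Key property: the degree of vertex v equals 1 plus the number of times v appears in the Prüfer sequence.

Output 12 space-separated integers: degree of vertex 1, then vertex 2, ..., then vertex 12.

p_1 = 6: count[6] becomes 1
p_2 = 7: count[7] becomes 1
p_3 = 5: count[5] becomes 1
p_4 = 5: count[5] becomes 2
p_5 = 9: count[9] becomes 1
p_6 = 1: count[1] becomes 1
p_7 = 3: count[3] becomes 1
p_8 = 12: count[12] becomes 1
p_9 = 4: count[4] becomes 1
p_10 = 1: count[1] becomes 2
Degrees (1 + count): deg[1]=1+2=3, deg[2]=1+0=1, deg[3]=1+1=2, deg[4]=1+1=2, deg[5]=1+2=3, deg[6]=1+1=2, deg[7]=1+1=2, deg[8]=1+0=1, deg[9]=1+1=2, deg[10]=1+0=1, deg[11]=1+0=1, deg[12]=1+1=2

Answer: 3 1 2 2 3 2 2 1 2 1 1 2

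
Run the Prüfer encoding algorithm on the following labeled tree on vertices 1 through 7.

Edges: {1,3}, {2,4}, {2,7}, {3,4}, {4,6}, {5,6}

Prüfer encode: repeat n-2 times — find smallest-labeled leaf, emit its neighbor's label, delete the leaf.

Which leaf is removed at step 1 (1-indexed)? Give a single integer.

Answer: 1

Derivation:
Step 1: current leaves = {1,5,7}. Remove leaf 1 (neighbor: 3).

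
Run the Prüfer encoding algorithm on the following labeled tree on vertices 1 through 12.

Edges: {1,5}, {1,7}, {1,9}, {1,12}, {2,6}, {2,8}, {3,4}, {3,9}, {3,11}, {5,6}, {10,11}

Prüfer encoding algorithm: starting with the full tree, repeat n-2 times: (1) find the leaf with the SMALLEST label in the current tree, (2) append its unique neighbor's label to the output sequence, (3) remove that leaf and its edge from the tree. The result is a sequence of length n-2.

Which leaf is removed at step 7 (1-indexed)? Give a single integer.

Step 1: current leaves = {4,7,8,10,12}. Remove leaf 4 (neighbor: 3).
Step 2: current leaves = {7,8,10,12}. Remove leaf 7 (neighbor: 1).
Step 3: current leaves = {8,10,12}. Remove leaf 8 (neighbor: 2).
Step 4: current leaves = {2,10,12}. Remove leaf 2 (neighbor: 6).
Step 5: current leaves = {6,10,12}. Remove leaf 6 (neighbor: 5).
Step 6: current leaves = {5,10,12}. Remove leaf 5 (neighbor: 1).
Step 7: current leaves = {10,12}. Remove leaf 10 (neighbor: 11).

Answer: 10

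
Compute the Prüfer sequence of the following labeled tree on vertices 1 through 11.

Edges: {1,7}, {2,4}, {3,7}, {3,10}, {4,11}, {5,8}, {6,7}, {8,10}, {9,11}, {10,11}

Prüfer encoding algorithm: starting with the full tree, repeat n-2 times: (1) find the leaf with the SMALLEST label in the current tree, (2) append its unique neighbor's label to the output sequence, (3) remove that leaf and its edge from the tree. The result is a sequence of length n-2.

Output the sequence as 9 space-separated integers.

Step 1: leaves = {1,2,5,6,9}. Remove smallest leaf 1, emit neighbor 7.
Step 2: leaves = {2,5,6,9}. Remove smallest leaf 2, emit neighbor 4.
Step 3: leaves = {4,5,6,9}. Remove smallest leaf 4, emit neighbor 11.
Step 4: leaves = {5,6,9}. Remove smallest leaf 5, emit neighbor 8.
Step 5: leaves = {6,8,9}. Remove smallest leaf 6, emit neighbor 7.
Step 6: leaves = {7,8,9}. Remove smallest leaf 7, emit neighbor 3.
Step 7: leaves = {3,8,9}. Remove smallest leaf 3, emit neighbor 10.
Step 8: leaves = {8,9}. Remove smallest leaf 8, emit neighbor 10.
Step 9: leaves = {9,10}. Remove smallest leaf 9, emit neighbor 11.
Done: 2 vertices remain (10, 11). Sequence = [7 4 11 8 7 3 10 10 11]

Answer: 7 4 11 8 7 3 10 10 11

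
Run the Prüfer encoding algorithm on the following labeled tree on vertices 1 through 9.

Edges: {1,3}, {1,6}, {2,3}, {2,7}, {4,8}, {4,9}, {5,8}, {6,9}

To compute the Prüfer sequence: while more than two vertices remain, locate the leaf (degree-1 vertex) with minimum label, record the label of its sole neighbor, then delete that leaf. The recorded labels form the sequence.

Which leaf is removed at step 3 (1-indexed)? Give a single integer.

Answer: 2

Derivation:
Step 1: current leaves = {5,7}. Remove leaf 5 (neighbor: 8).
Step 2: current leaves = {7,8}. Remove leaf 7 (neighbor: 2).
Step 3: current leaves = {2,8}. Remove leaf 2 (neighbor: 3).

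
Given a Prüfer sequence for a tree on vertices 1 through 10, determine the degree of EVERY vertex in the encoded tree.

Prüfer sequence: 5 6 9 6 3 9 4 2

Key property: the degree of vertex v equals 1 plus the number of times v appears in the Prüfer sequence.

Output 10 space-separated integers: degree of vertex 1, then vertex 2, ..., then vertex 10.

p_1 = 5: count[5] becomes 1
p_2 = 6: count[6] becomes 1
p_3 = 9: count[9] becomes 1
p_4 = 6: count[6] becomes 2
p_5 = 3: count[3] becomes 1
p_6 = 9: count[9] becomes 2
p_7 = 4: count[4] becomes 1
p_8 = 2: count[2] becomes 1
Degrees (1 + count): deg[1]=1+0=1, deg[2]=1+1=2, deg[3]=1+1=2, deg[4]=1+1=2, deg[5]=1+1=2, deg[6]=1+2=3, deg[7]=1+0=1, deg[8]=1+0=1, deg[9]=1+2=3, deg[10]=1+0=1

Answer: 1 2 2 2 2 3 1 1 3 1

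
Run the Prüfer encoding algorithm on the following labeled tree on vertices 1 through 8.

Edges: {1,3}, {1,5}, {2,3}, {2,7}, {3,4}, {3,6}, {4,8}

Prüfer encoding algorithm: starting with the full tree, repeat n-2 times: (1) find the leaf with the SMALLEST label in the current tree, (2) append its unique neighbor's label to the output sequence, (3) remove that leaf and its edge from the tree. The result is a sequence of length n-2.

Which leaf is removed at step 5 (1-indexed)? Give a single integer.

Step 1: current leaves = {5,6,7,8}. Remove leaf 5 (neighbor: 1).
Step 2: current leaves = {1,6,7,8}. Remove leaf 1 (neighbor: 3).
Step 3: current leaves = {6,7,8}. Remove leaf 6 (neighbor: 3).
Step 4: current leaves = {7,8}. Remove leaf 7 (neighbor: 2).
Step 5: current leaves = {2,8}. Remove leaf 2 (neighbor: 3).

Answer: 2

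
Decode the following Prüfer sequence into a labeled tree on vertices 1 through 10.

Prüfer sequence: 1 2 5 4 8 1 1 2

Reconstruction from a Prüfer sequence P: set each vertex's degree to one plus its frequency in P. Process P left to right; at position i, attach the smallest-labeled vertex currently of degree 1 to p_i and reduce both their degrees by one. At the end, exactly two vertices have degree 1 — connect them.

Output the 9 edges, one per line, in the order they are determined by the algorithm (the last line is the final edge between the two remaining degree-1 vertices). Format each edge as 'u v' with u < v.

Answer: 1 3
2 6
5 7
4 5
4 8
1 8
1 9
1 2
2 10

Derivation:
Initial degrees: {1:4, 2:3, 3:1, 4:2, 5:2, 6:1, 7:1, 8:2, 9:1, 10:1}
Step 1: smallest deg-1 vertex = 3, p_1 = 1. Add edge {1,3}. Now deg[3]=0, deg[1]=3.
Step 2: smallest deg-1 vertex = 6, p_2 = 2. Add edge {2,6}. Now deg[6]=0, deg[2]=2.
Step 3: smallest deg-1 vertex = 7, p_3 = 5. Add edge {5,7}. Now deg[7]=0, deg[5]=1.
Step 4: smallest deg-1 vertex = 5, p_4 = 4. Add edge {4,5}. Now deg[5]=0, deg[4]=1.
Step 5: smallest deg-1 vertex = 4, p_5 = 8. Add edge {4,8}. Now deg[4]=0, deg[8]=1.
Step 6: smallest deg-1 vertex = 8, p_6 = 1. Add edge {1,8}. Now deg[8]=0, deg[1]=2.
Step 7: smallest deg-1 vertex = 9, p_7 = 1. Add edge {1,9}. Now deg[9]=0, deg[1]=1.
Step 8: smallest deg-1 vertex = 1, p_8 = 2. Add edge {1,2}. Now deg[1]=0, deg[2]=1.
Final: two remaining deg-1 vertices are 2, 10. Add edge {2,10}.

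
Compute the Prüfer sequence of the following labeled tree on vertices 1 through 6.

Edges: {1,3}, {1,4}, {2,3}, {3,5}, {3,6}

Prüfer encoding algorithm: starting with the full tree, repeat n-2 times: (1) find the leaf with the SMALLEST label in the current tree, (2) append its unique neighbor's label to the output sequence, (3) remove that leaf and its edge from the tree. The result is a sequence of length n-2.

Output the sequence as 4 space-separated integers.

Step 1: leaves = {2,4,5,6}. Remove smallest leaf 2, emit neighbor 3.
Step 2: leaves = {4,5,6}. Remove smallest leaf 4, emit neighbor 1.
Step 3: leaves = {1,5,6}. Remove smallest leaf 1, emit neighbor 3.
Step 4: leaves = {5,6}. Remove smallest leaf 5, emit neighbor 3.
Done: 2 vertices remain (3, 6). Sequence = [3 1 3 3]

Answer: 3 1 3 3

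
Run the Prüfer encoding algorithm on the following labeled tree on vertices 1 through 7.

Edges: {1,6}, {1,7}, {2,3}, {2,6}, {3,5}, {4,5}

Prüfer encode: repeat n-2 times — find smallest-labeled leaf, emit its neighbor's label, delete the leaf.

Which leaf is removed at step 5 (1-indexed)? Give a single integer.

Step 1: current leaves = {4,7}. Remove leaf 4 (neighbor: 5).
Step 2: current leaves = {5,7}. Remove leaf 5 (neighbor: 3).
Step 3: current leaves = {3,7}. Remove leaf 3 (neighbor: 2).
Step 4: current leaves = {2,7}. Remove leaf 2 (neighbor: 6).
Step 5: current leaves = {6,7}. Remove leaf 6 (neighbor: 1).

Answer: 6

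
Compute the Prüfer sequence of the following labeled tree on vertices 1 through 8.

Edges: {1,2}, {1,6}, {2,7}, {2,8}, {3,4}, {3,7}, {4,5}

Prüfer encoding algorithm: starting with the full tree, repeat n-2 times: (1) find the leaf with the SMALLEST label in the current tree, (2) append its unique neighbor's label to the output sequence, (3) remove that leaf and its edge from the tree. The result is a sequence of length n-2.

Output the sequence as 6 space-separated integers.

Step 1: leaves = {5,6,8}. Remove smallest leaf 5, emit neighbor 4.
Step 2: leaves = {4,6,8}. Remove smallest leaf 4, emit neighbor 3.
Step 3: leaves = {3,6,8}. Remove smallest leaf 3, emit neighbor 7.
Step 4: leaves = {6,7,8}. Remove smallest leaf 6, emit neighbor 1.
Step 5: leaves = {1,7,8}. Remove smallest leaf 1, emit neighbor 2.
Step 6: leaves = {7,8}. Remove smallest leaf 7, emit neighbor 2.
Done: 2 vertices remain (2, 8). Sequence = [4 3 7 1 2 2]

Answer: 4 3 7 1 2 2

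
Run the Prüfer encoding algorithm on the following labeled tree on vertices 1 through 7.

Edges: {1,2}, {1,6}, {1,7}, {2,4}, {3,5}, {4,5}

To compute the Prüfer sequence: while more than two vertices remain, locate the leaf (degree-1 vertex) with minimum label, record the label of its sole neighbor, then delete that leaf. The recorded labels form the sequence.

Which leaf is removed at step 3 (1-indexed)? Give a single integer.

Step 1: current leaves = {3,6,7}. Remove leaf 3 (neighbor: 5).
Step 2: current leaves = {5,6,7}. Remove leaf 5 (neighbor: 4).
Step 3: current leaves = {4,6,7}. Remove leaf 4 (neighbor: 2).

Answer: 4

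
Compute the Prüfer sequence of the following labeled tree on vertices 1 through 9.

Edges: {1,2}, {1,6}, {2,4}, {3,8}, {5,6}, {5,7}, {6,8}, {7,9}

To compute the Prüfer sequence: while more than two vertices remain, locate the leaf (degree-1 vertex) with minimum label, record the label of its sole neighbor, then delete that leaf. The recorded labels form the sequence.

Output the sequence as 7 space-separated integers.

Step 1: leaves = {3,4,9}. Remove smallest leaf 3, emit neighbor 8.
Step 2: leaves = {4,8,9}. Remove smallest leaf 4, emit neighbor 2.
Step 3: leaves = {2,8,9}. Remove smallest leaf 2, emit neighbor 1.
Step 4: leaves = {1,8,9}. Remove smallest leaf 1, emit neighbor 6.
Step 5: leaves = {8,9}. Remove smallest leaf 8, emit neighbor 6.
Step 6: leaves = {6,9}. Remove smallest leaf 6, emit neighbor 5.
Step 7: leaves = {5,9}. Remove smallest leaf 5, emit neighbor 7.
Done: 2 vertices remain (7, 9). Sequence = [8 2 1 6 6 5 7]

Answer: 8 2 1 6 6 5 7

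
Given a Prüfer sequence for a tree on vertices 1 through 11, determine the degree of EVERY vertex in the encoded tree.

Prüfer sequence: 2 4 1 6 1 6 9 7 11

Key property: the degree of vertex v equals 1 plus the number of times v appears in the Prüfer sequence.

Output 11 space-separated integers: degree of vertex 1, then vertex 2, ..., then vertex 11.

Answer: 3 2 1 2 1 3 2 1 2 1 2

Derivation:
p_1 = 2: count[2] becomes 1
p_2 = 4: count[4] becomes 1
p_3 = 1: count[1] becomes 1
p_4 = 6: count[6] becomes 1
p_5 = 1: count[1] becomes 2
p_6 = 6: count[6] becomes 2
p_7 = 9: count[9] becomes 1
p_8 = 7: count[7] becomes 1
p_9 = 11: count[11] becomes 1
Degrees (1 + count): deg[1]=1+2=3, deg[2]=1+1=2, deg[3]=1+0=1, deg[4]=1+1=2, deg[5]=1+0=1, deg[6]=1+2=3, deg[7]=1+1=2, deg[8]=1+0=1, deg[9]=1+1=2, deg[10]=1+0=1, deg[11]=1+1=2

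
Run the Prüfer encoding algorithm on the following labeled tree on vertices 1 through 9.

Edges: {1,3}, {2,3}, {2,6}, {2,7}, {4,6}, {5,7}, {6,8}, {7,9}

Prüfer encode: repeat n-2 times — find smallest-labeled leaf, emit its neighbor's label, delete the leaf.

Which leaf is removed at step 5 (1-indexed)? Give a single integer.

Answer: 8

Derivation:
Step 1: current leaves = {1,4,5,8,9}. Remove leaf 1 (neighbor: 3).
Step 2: current leaves = {3,4,5,8,9}. Remove leaf 3 (neighbor: 2).
Step 3: current leaves = {4,5,8,9}. Remove leaf 4 (neighbor: 6).
Step 4: current leaves = {5,8,9}. Remove leaf 5 (neighbor: 7).
Step 5: current leaves = {8,9}. Remove leaf 8 (neighbor: 6).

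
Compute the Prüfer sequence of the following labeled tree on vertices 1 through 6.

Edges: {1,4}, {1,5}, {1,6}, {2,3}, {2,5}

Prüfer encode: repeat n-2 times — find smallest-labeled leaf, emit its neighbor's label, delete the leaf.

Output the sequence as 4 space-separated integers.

Answer: 2 5 1 1

Derivation:
Step 1: leaves = {3,4,6}. Remove smallest leaf 3, emit neighbor 2.
Step 2: leaves = {2,4,6}. Remove smallest leaf 2, emit neighbor 5.
Step 3: leaves = {4,5,6}. Remove smallest leaf 4, emit neighbor 1.
Step 4: leaves = {5,6}. Remove smallest leaf 5, emit neighbor 1.
Done: 2 vertices remain (1, 6). Sequence = [2 5 1 1]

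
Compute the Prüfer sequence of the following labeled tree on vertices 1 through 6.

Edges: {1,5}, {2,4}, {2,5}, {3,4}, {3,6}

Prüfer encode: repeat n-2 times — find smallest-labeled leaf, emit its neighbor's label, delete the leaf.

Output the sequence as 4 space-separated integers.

Step 1: leaves = {1,6}. Remove smallest leaf 1, emit neighbor 5.
Step 2: leaves = {5,6}. Remove smallest leaf 5, emit neighbor 2.
Step 3: leaves = {2,6}. Remove smallest leaf 2, emit neighbor 4.
Step 4: leaves = {4,6}. Remove smallest leaf 4, emit neighbor 3.
Done: 2 vertices remain (3, 6). Sequence = [5 2 4 3]

Answer: 5 2 4 3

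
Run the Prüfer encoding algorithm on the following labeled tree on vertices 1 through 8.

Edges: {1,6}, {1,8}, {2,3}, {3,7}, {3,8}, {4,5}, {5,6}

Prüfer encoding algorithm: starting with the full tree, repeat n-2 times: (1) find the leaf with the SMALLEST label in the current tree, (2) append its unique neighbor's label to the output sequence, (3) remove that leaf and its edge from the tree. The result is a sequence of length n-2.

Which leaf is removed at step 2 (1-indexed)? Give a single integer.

Answer: 4

Derivation:
Step 1: current leaves = {2,4,7}. Remove leaf 2 (neighbor: 3).
Step 2: current leaves = {4,7}. Remove leaf 4 (neighbor: 5).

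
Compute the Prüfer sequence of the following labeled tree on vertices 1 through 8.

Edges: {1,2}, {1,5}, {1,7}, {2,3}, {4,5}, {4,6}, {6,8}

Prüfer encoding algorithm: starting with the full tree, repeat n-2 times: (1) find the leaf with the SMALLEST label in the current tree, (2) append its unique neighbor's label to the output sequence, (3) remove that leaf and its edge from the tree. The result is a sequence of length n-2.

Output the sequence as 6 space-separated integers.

Answer: 2 1 1 5 4 6

Derivation:
Step 1: leaves = {3,7,8}. Remove smallest leaf 3, emit neighbor 2.
Step 2: leaves = {2,7,8}. Remove smallest leaf 2, emit neighbor 1.
Step 3: leaves = {7,8}. Remove smallest leaf 7, emit neighbor 1.
Step 4: leaves = {1,8}. Remove smallest leaf 1, emit neighbor 5.
Step 5: leaves = {5,8}. Remove smallest leaf 5, emit neighbor 4.
Step 6: leaves = {4,8}. Remove smallest leaf 4, emit neighbor 6.
Done: 2 vertices remain (6, 8). Sequence = [2 1 1 5 4 6]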